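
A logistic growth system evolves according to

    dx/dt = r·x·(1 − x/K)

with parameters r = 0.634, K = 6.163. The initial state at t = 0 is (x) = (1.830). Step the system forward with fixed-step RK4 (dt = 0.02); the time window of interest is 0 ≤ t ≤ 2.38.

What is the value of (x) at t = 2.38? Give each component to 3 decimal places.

t=0.000: state=(1.830)
step 1 (dt=0.02): k1=(0.816), k2=(0.818), k3=(0.818), k4=(0.820); state += dt/6·(k1+2k2+2k3+k4)
t=0.020: state=(1.846)
t=0.040: state=(1.863)
t=0.060: state=(1.879)
continuing one RK4 step at a time; state shown every 5 steps (Δt=0.1):
t=0.100: state=(1.913)
t=0.200: state=(1.997)
t=0.300: state=(2.084)
t=0.400: state=(2.172)
t=0.500: state=(2.262)
t=0.600: state=(2.354)
t=0.700: state=(2.446)
t=0.800: state=(2.541)
t=0.900: state=(2.636)
t=1.000: state=(2.732)
t=1.100: state=(2.829)
t=1.200: state=(2.926)
t=1.300: state=(3.023)
t=1.400: state=(3.121)
t=1.500: state=(3.219)
t=1.600: state=(3.316)
t=1.700: state=(3.413)
t=1.800: state=(3.509)
t=1.900: state=(3.604)
t=2.000: state=(3.699)
t=2.100: state=(3.792)
t=2.200: state=(3.884)
t=2.300: state=(3.974)
t=2.380: state=(4.045)

(x) = (4.045)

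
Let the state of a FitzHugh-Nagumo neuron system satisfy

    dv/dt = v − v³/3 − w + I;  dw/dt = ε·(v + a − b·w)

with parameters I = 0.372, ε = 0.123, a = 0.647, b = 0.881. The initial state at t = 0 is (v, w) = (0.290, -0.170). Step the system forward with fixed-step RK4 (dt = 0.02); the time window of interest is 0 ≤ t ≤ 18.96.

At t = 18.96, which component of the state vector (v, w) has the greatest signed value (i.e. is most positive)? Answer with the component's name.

largest component: w

t=0.000: state=(0.290, -0.170)
step 1 (dt=0.02): k1=(0.824, 0.134), k2=(0.830, 0.135), k3=(0.830, 0.135), k4=(0.836, 0.135); state += dt/6·(k1+2k2+2k3+k4)
t=0.020: state=(0.307, -0.167)
t=0.040: state=(0.323, -0.165)
t=0.060: state=(0.341, -0.162)
continuing one RK4 step at a time; state shown every 50 steps (Δt=1):
t=1.000: state=(1.300, 0.015)
t=2.000: state=(1.744, 0.276)
t=3.000: state=(1.703, 0.525)
t=4.000: state=(1.592, 0.739)
t=5.000: state=(1.467, 0.917)
t=6.000: state=(1.331, 1.061)
t=7.000: state=(1.176, 1.174)
t=8.000: state=(0.987, 1.255)
t=9.000: state=(0.722, 1.302)
t=10.000: state=(0.245, 1.303)
t=11.000: state=(-0.854, 1.216)
t=12.000: state=(-1.869, 0.994)
t=13.000: state=(-1.918, 0.743)
t=14.000: state=(-1.840, 0.523)
t=15.000: state=(-1.755, 0.335)
t=16.000: state=(-1.672, 0.177)
t=17.000: state=(-1.591, 0.044)
t=18.000: state=(-1.512, -0.066)
t=18.960: state=(-1.438, -0.152)
compare at T: v=-1.438, w=-0.152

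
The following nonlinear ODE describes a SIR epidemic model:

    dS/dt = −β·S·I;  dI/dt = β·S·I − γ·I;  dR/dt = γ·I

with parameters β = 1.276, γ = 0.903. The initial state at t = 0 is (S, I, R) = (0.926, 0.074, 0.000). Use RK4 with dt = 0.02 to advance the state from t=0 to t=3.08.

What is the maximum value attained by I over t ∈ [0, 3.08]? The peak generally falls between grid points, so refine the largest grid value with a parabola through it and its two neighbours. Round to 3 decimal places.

t=0.000: state=(0.926, 0.074, 0.000)
step 1 (dt=0.02): k1=(-0.087, 0.021, 0.067), k2=(-0.088, 0.021, 0.067), k3=(-0.088, 0.021, 0.067), k4=(-0.088, 0.021, 0.067); state += dt/6·(k1+2k2+2k3+k4)
t=0.020: state=(0.924, 0.074, 0.001)
t=0.040: state=(0.922, 0.075, 0.003)
t=0.060: state=(0.921, 0.075, 0.004)
continuing one RK4 step at a time; state shown every 5 steps (Δt=0.1):
t=0.100: state=(0.917, 0.076, 0.007)
t=0.200: state=(0.908, 0.078, 0.014)
t=0.300: state=(0.899, 0.080, 0.021)
t=0.400: state=(0.890, 0.082, 0.028)
t=0.500: state=(0.880, 0.084, 0.036)
t=0.600: state=(0.871, 0.086, 0.043)
t=0.700: state=(0.861, 0.087, 0.051)
t=0.800: state=(0.852, 0.089, 0.059)
t=0.900: state=(0.842, 0.091, 0.067)
t=1.000: state=(0.832, 0.092, 0.075)
t=1.100: state=(0.822, 0.094, 0.084)
t=1.200: state=(0.813, 0.095, 0.092)
t=1.300: state=(0.803, 0.096, 0.101)
t=1.400: state=(0.793, 0.097, 0.110)
t=1.500: state=(0.783, 0.098, 0.119)
t=1.600: state=(0.773, 0.099, 0.128)
t=1.700: state=(0.764, 0.100, 0.136)
t=1.800: state=(0.754, 0.101, 0.146)
t=1.900: state=(0.744, 0.101, 0.155)
t=2.000: state=(0.735, 0.102, 0.164)
t=2.100: state=(0.725, 0.102, 0.173)
t=2.200: state=(0.716, 0.102, 0.182)
t=2.300: state=(0.707, 0.102, 0.191)
t=2.400: state=(0.697, 0.102, 0.201)
t=2.500: state=(0.688, 0.102, 0.210)
t=2.600: state=(0.680, 0.101, 0.219)
t=2.700: state=(0.671, 0.101, 0.228)
t=2.800: state=(0.662, 0.101, 0.237)
t=2.900: state=(0.654, 0.100, 0.246)
t=3.000: state=(0.646, 0.099, 0.255)
t=3.080: state=(0.639, 0.098, 0.262)
largest grid value and its neighbours: I(2.260)=0.10203, I(2.280)=0.10204, I(2.300)=0.10204
parabola through these three points peaks at t≈2.288 with I≈0.10204

max I = 0.102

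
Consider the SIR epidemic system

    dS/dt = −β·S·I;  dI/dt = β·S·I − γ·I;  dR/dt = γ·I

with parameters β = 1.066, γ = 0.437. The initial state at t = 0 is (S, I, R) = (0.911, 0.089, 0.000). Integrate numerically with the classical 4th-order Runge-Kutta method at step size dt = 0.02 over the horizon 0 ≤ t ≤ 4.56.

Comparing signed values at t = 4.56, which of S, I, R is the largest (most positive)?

t=0.000: state=(0.911, 0.089, 0.000)
step 1 (dt=0.02): k1=(-0.086, 0.048, 0.039), k2=(-0.087, 0.048, 0.039), k3=(-0.087, 0.048, 0.039), k4=(-0.087, 0.048, 0.039); state += dt/6·(k1+2k2+2k3+k4)
t=0.020: state=(0.909, 0.090, 0.001)
t=0.040: state=(0.908, 0.091, 0.002)
t=0.060: state=(0.906, 0.092, 0.002)
continuing one RK4 step at a time; state shown every 10 steps (Δt=0.2):
t=0.200: state=(0.893, 0.099, 0.008)
t=0.400: state=(0.873, 0.109, 0.017)
t=0.600: state=(0.852, 0.120, 0.027)
t=0.800: state=(0.830, 0.132, 0.038)
t=1.000: state=(0.806, 0.144, 0.050)
t=1.200: state=(0.780, 0.156, 0.064)
t=1.400: state=(0.754, 0.169, 0.078)
t=1.600: state=(0.726, 0.181, 0.093)
t=1.800: state=(0.698, 0.193, 0.109)
t=2.000: state=(0.669, 0.205, 0.127)
t=2.200: state=(0.639, 0.215, 0.145)
t=2.400: state=(0.610, 0.226, 0.164)
t=2.600: state=(0.581, 0.235, 0.184)
t=2.800: state=(0.552, 0.243, 0.205)
t=3.000: state=(0.524, 0.249, 0.227)
t=3.200: state=(0.496, 0.255, 0.249)
t=3.400: state=(0.470, 0.259, 0.271)
t=3.600: state=(0.445, 0.261, 0.294)
t=3.800: state=(0.420, 0.263, 0.317)
t=4.000: state=(0.398, 0.263, 0.340)
t=4.200: state=(0.376, 0.261, 0.363)
t=4.400: state=(0.356, 0.259, 0.386)
t=4.560: state=(0.340, 0.256, 0.404)
compare at T: S=0.340, I=0.256, R=0.404

largest component: R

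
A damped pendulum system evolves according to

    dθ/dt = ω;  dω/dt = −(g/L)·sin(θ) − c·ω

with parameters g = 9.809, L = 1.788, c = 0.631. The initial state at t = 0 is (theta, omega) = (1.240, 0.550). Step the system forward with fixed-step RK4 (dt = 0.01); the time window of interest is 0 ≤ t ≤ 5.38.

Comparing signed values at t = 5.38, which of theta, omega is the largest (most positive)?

t=0.000: state=(1.240, 0.550)
step 1 (dt=0.01): k1=(0.550, -5.536), k2=(0.522, -5.523), k3=(0.522, -5.523), k4=(0.495, -5.510); state += dt/6·(k1+2k2+2k3+k4)
t=0.010: state=(1.245, 0.495)
t=0.020: state=(1.250, 0.440)
t=0.030: state=(1.254, 0.385)
continuing one RK4 step at a time; state shown every 20 steps (Δt=0.2):
t=0.200: state=(1.243, -0.496)
t=0.400: state=(1.052, -1.381)
t=0.600: state=(0.707, -2.012)
t=0.800: state=(0.273, -2.255)
t=1.000: state=(-0.163, -2.035)
t=1.200: state=(-0.516, -1.439)
t=1.400: state=(-0.727, -0.657)
t=1.600: state=(-0.778, 0.135)
t=1.800: state=(-0.680, 0.813)
t=2.000: state=(-0.467, 1.280)
t=2.200: state=(-0.188, 1.458)
t=2.400: state=(0.096, 1.327)
t=2.600: state=(0.326, 0.945)
t=2.800: state=(0.465, 0.427)
t=3.000: state=(0.496, -0.109)
t=3.200: state=(0.427, -0.561)
t=3.400: state=(0.282, -0.855)
t=3.600: state=(0.098, -0.948)
t=3.800: state=(-0.084, -0.840)
t=4.000: state=(-0.227, -0.575)
t=4.200: state=(-0.308, -0.228)
t=4.400: state=(-0.318, 0.123)
t=4.600: state=(-0.263, 0.407)
t=4.800: state=(-0.163, 0.579)
t=5.000: state=(-0.041, 0.614)
t=5.200: state=(0.074, 0.521)
t=5.380: state=(0.154, 0.356)
compare at T: theta=0.154, omega=0.356

largest component: omega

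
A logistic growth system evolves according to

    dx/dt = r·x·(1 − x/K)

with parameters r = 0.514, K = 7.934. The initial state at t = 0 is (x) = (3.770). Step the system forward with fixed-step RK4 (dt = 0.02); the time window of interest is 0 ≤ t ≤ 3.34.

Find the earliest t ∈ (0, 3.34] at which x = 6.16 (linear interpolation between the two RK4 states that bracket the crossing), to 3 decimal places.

t = 2.615

t=0.000: state=(3.770)
step 1 (dt=0.02): k1=(1.017), k2=(1.017), k3=(1.017), k4=(1.017); state += dt/6·(k1+2k2+2k3+k4)
t=0.020: state=(3.790)
t=0.040: state=(3.811)
t=0.060: state=(3.831)
continuing one RK4 step at a time; state shown every 10 steps (Δt=0.2):
t=0.200: state=(3.974)
t=0.400: state=(4.177)
t=0.600: state=(4.380)
t=0.800: state=(4.580)
t=1.000: state=(4.778)
t=1.200: state=(4.971)
t=1.400: state=(5.159)
t=1.600: state=(5.342)
t=1.800: state=(5.518)
t=2.000: state=(5.687)
t=2.200: state=(5.849)
t=2.400: state=(6.003)
t=2.600: state=(6.149)
next step: t=2.620: state=(6.163) — x has crossed 6.16
linear interpolation between t=2.600 (6.14918) and t=2.620 (6.16336) → t≈2.615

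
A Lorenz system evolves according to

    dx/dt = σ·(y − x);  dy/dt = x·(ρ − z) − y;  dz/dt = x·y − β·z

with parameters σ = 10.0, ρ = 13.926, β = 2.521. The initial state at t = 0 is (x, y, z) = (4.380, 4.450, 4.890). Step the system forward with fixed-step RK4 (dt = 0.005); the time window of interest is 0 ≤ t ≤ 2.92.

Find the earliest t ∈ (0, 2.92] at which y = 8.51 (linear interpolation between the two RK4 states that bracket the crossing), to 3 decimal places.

t = 0.118

t=0.000: state=(4.380, 4.450, 4.890)
step 1 (dt=0.005): k1=(0.700, 35.128, 7.163), k2=(1.561, 34.977, 7.511), k3=(1.535, 34.993, 7.517), k4=(2.373, 34.857, 7.870); state += dt/6·(k1+2k2+2k3+k4)
t=0.005: state=(4.388, 4.625, 4.928)
t=0.010: state=(4.404, 4.799, 4.969)
t=0.015: state=(4.427, 4.971, 5.014)
continuing one RK4 step at a time; state shown every 20 steps (Δt=0.1):
t=0.100: state=(5.692, 7.893, 6.534)
t=0.115: state=(6.035, 8.401, 6.995)
next step: t=0.120: state=(6.154, 8.567, 7.164) — y has crossed 8.51
linear interpolation between t=0.115 (8.40067) and t=0.120 (8.56688) → t≈0.118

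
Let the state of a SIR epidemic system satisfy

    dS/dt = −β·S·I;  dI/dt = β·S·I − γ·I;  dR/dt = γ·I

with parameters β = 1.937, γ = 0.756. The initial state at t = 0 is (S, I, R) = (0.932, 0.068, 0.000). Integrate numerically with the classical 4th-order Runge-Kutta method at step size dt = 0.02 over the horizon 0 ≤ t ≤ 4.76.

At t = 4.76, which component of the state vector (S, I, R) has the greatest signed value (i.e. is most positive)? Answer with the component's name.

t=0.000: state=(0.932, 0.068, 0.000)
step 1 (dt=0.02): k1=(-0.123, 0.071, 0.051), k2=(-0.124, 0.072, 0.052), k3=(-0.124, 0.072, 0.052), k4=(-0.125, 0.073, 0.052); state += dt/6·(k1+2k2+2k3+k4)
t=0.020: state=(0.930, 0.069, 0.001)
t=0.040: state=(0.927, 0.071, 0.002)
t=0.060: state=(0.924, 0.072, 0.003)
continuing one RK4 step at a time; state shown every 10 steps (Δt=0.2):
t=0.200: state=(0.905, 0.083, 0.011)
t=0.400: state=(0.873, 0.101, 0.025)
t=0.600: state=(0.837, 0.121, 0.042)
t=0.800: state=(0.795, 0.143, 0.062)
t=1.000: state=(0.749, 0.166, 0.085)
t=1.200: state=(0.699, 0.189, 0.112)
t=1.400: state=(0.647, 0.211, 0.142)
t=1.600: state=(0.594, 0.230, 0.176)
t=1.800: state=(0.542, 0.247, 0.212)
t=2.000: state=(0.491, 0.259, 0.250)
t=2.200: state=(0.443, 0.267, 0.290)
t=2.400: state=(0.400, 0.270, 0.331)
t=2.600: state=(0.360, 0.269, 0.371)
t=2.800: state=(0.325, 0.264, 0.412)
t=3.000: state=(0.294, 0.256, 0.451)
t=3.200: state=(0.266, 0.245, 0.489)
t=3.400: state=(0.243, 0.232, 0.525)
t=3.600: state=(0.223, 0.218, 0.559)
t=3.800: state=(0.205, 0.204, 0.591)
t=4.000: state=(0.190, 0.189, 0.621)
t=4.200: state=(0.177, 0.175, 0.648)
t=4.400: state=(0.166, 0.161, 0.674)
t=4.600: state=(0.156, 0.147, 0.697)
t=4.760: state=(0.150, 0.136, 0.714)
compare at T: S=0.150, I=0.136, R=0.714

largest component: R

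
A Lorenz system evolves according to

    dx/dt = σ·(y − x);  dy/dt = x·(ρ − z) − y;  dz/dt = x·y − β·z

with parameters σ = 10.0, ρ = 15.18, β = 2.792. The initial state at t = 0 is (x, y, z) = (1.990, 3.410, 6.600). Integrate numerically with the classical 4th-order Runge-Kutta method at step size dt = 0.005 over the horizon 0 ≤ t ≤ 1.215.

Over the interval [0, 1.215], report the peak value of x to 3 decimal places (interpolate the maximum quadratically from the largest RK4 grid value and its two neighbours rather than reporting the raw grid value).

t=0.000: state=(1.990, 3.410, 6.600)
step 1 (dt=0.005): k1=(14.200, 13.664, -11.641), k2=(14.187, 13.994, -11.370), k3=(14.195, 13.991, -11.370), k4=(14.190, 14.320, -11.096); state += dt/6·(k1+2k2+2k3+k4)
t=0.005: state=(2.061, 3.480, 6.543)
t=0.010: state=(2.132, 3.553, 6.489)
t=0.015: state=(2.203, 3.630, 6.438)
continuing one RK4 step at a time; state shown every 10 steps (Δt=0.05):
t=0.050: state=(2.719, 4.257, 6.162)
t=0.100: state=(3.565, 5.439, 6.071)
t=0.150: state=(4.615, 6.953, 6.465)
t=0.200: state=(5.905, 8.714, 7.554)
t=0.250: state=(7.388, 10.446, 9.567)
t=0.300: state=(8.864, 11.578, 12.555)
t=0.350: state=(9.946, 11.398, 16.054)
t=0.400: state=(10.186, 9.625, 18.988)
t=0.450: state=(9.401, 6.926, 20.331)
t=0.500: state=(7.874, 4.436, 19.958)
t=0.550: state=(6.144, 2.807, 18.517)
t=0.600: state=(4.641, 2.025, 16.694)
t=0.650: state=(3.551, 1.802, 14.874)
t=0.700: state=(2.874, 1.889, 13.207)
t=0.750: state=(2.538, 2.152, 11.737)
t=0.800: state=(2.465, 2.543, 10.479)
t=0.850: state=(2.602, 3.063, 9.443)
t=0.900: state=(2.922, 3.740, 8.649)
t=0.950: state=(3.422, 4.609, 8.139)
t=1.000: state=(4.113, 5.694, 7.984)
t=1.050: state=(5.004, 6.986, 8.295)
t=1.100: state=(6.082, 8.390, 9.212)
t=1.150: state=(7.272, 9.668, 10.848)
t=1.200: state=(8.400, 10.418, 13.150)
t=1.215: state=(8.686, 10.472, 13.924)
largest grid value and its neighbours: x(0.380)=10.21274, x(0.385)=10.22202, x(0.390)=10.22071
parabola through these three points peaks at t≈0.387 with x≈10.22277

max x = 10.223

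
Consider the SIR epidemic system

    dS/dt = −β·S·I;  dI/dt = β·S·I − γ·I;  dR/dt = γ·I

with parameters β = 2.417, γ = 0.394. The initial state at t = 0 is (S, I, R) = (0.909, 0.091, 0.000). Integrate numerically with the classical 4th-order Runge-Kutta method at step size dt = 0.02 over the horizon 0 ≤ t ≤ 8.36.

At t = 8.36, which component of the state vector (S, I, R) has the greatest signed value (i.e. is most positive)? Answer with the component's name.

largest component: R

t=0.000: state=(0.909, 0.091, 0.000)
step 1 (dt=0.02): k1=(-0.200, 0.164, 0.036), k2=(-0.203, 0.167, 0.037), k3=(-0.203, 0.167, 0.037), k4=(-0.206, 0.169, 0.037); state += dt/6·(k1+2k2+2k3+k4)
t=0.020: state=(0.905, 0.094, 0.001)
t=0.040: state=(0.901, 0.098, 0.001)
t=0.060: state=(0.896, 0.101, 0.002)
continuing one RK4 step at a time; state shown every 25 steps (Δt=0.5):
t=0.500: state=(0.764, 0.207, 0.028)
t=1.000: state=(0.538, 0.376, 0.085)
t=1.500: state=(0.312, 0.514, 0.174)
t=2.000: state=(0.162, 0.557, 0.281)
t=2.500: state=(0.084, 0.527, 0.389)
t=3.000: state=(0.046, 0.467, 0.487)
t=3.500: state=(0.027, 0.400, 0.573)
t=4.000: state=(0.017, 0.337, 0.645)
t=4.500: state=(0.012, 0.282, 0.706)
t=5.000: state=(0.009, 0.234, 0.757)
t=5.500: state=(0.007, 0.194, 0.799)
t=6.000: state=(0.005, 0.161, 0.834)
t=6.500: state=(0.005, 0.133, 0.863)
t=7.000: state=(0.004, 0.110, 0.886)
t=7.500: state=(0.004, 0.090, 0.906)
t=8.000: state=(0.003, 0.075, 0.922)
t=8.360: state=(0.003, 0.065, 0.932)
compare at T: S=0.003, I=0.065, R=0.932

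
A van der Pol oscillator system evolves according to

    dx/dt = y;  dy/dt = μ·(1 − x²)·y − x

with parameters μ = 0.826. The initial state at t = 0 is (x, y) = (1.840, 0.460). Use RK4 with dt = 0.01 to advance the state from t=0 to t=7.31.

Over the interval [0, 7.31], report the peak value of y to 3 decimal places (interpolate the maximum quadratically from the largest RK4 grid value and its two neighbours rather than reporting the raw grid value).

t=0.000: state=(1.840, 0.460)
step 1 (dt=0.01): k1=(0.460, -2.746), k2=(0.446, -2.725), k3=(0.446, -2.725), k4=(0.433, -2.703); state += dt/6·(k1+2k2+2k3+k4)
t=0.010: state=(1.844, 0.433)
t=0.020: state=(1.849, 0.406)
t=0.030: state=(1.853, 0.380)
continuing one RK4 step at a time; state shown every 25 steps (Δt=0.25):
t=0.250: state=(1.881, -0.091)
t=0.500: state=(1.813, -0.420)
t=0.750: state=(1.680, -0.632)
t=1.000: state=(1.501, -0.803)
t=1.250: state=(1.278, -0.980)
t=1.500: state=(1.007, -1.197)
t=1.750: state=(0.674, -1.487)
t=2.000: state=(0.256, -1.870)
t=2.250: state=(-0.265, -2.292)
t=2.500: state=(-0.871, -2.475)
t=2.750: state=(-1.447, -2.007)
t=3.000: state=(-1.832, -1.051)
t=3.250: state=(-1.985, -0.234)
t=3.500: state=(-1.978, 0.246)
t=3.750: state=(-1.880, 0.510)
t=4.000: state=(-1.730, 0.682)
t=4.250: state=(-1.541, 0.830)
t=4.500: state=(-1.314, 0.992)
t=4.750: state=(-1.042, 1.199)
t=5.000: state=(-0.709, 1.481)
t=5.250: state=(-0.293, 1.860)
t=5.500: state=(0.226, 2.290)
t=5.750: state=(0.835, 2.504)
t=6.000: state=(1.423, 2.072)
t=6.250: state=(1.825, 1.113)
t=6.500: state=(1.991, 0.270)
t=6.750: state=(1.990, -0.228)
t=7.000: state=(1.896, -0.499)
t=7.250: state=(1.748, -0.673)
t=7.310: state=(1.707, -0.708)
largest grid value and its neighbours: y(5.720)=2.50519, y(5.730)=2.50583, y(5.740)=2.50539
parabola through these three points peaks at t≈5.731 with y≈2.50583

max y = 2.506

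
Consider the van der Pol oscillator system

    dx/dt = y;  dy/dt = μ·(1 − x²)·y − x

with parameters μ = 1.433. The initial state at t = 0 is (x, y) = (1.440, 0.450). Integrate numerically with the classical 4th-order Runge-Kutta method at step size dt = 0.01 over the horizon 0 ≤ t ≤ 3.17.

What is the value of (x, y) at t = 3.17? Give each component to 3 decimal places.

(x, y) = (-1.967, 0.264)

t=0.000: state=(1.440, 0.450)
step 1 (dt=0.01): k1=(0.450, -2.132), k2=(0.439, -2.122), k3=(0.439, -2.122), k4=(0.429, -2.112); state += dt/6·(k1+2k2+2k3+k4)
t=0.010: state=(1.444, 0.429)
t=0.020: state=(1.449, 0.408)
t=0.030: state=(1.453, 0.387)
continuing one RK4 step at a time; state shown every 20 steps (Δt=0.2):
t=0.200: state=(1.491, 0.073)
t=0.400: state=(1.476, -0.200)
t=0.600: state=(1.416, -0.395)
t=0.800: state=(1.321, -0.551)
t=1.000: state=(1.196, -0.698)
t=1.200: state=(1.040, -0.866)
t=1.400: state=(0.846, -1.086)
t=1.600: state=(0.600, -1.398)
t=1.800: state=(0.277, -1.857)
t=2.000: state=(-0.154, -2.477)
t=2.200: state=(-0.710, -3.020)
t=2.400: state=(-1.309, -2.775)
t=2.600: state=(-1.754, -1.596)
t=2.800: state=(-1.956, -0.513)
t=3.000: state=(-1.995, 0.047)
t=3.170: state=(-1.967, 0.264)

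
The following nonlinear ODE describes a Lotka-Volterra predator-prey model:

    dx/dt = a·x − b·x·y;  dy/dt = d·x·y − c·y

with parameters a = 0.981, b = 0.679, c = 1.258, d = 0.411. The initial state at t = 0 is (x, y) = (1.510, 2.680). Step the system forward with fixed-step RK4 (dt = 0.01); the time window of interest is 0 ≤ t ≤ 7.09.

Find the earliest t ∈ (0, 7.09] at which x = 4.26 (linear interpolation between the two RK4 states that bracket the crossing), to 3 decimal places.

t=0.000: state=(1.510, 2.680)
step 1 (dt=0.01): k1=(-1.266, -1.708), k2=(-1.252, -1.710), k3=(-1.252, -1.710), k4=(-1.239, -1.711); state += dt/6·(k1+2k2+2k3+k4)
t=0.010: state=(1.497, 2.663)
t=0.020: state=(1.485, 2.646)
t=0.030: state=(1.473, 2.629)
continuing one RK4 step at a time; state shown every 25 steps (Δt=0.25):
t=0.250: state=(1.270, 2.254)
t=0.500: state=(1.145, 1.862)
t=0.750: state=(1.098, 1.525)
t=1.000: state=(1.110, 1.247)
t=1.250: state=(1.171, 1.023)
t=1.500: state=(1.278, 0.847)
t=1.750: state=(1.432, 0.710)
t=2.000: state=(1.637, 0.607)
t=2.250: state=(1.900, 0.531)
t=2.500: state=(2.229, 0.479)
t=2.750: state=(2.634, 0.449)
t=3.000: state=(3.122, 0.440)
t=3.250: state=(3.699, 0.456)
t=3.460: state=(4.249, 0.493)
next step: t=3.470: state=(4.277, 0.496) — x has crossed 4.26
linear interpolation between t=3.460 (4.24916) and t=3.470 (4.27667) → t≈3.464

t = 3.464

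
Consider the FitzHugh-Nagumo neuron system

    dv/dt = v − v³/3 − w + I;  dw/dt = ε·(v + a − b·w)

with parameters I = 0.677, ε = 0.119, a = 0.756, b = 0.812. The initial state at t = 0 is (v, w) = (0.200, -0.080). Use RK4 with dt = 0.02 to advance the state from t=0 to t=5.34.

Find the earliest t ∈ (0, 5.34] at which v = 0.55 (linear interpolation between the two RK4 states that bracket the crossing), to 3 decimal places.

t=0.000: state=(0.200, -0.080)
step 1 (dt=0.02): k1=(0.954, 0.121), k2=(0.962, 0.123), k3=(0.962, 0.123), k4=(0.970, 0.124); state += dt/6·(k1+2k2+2k3+k4)
t=0.020: state=(0.219, -0.078)
t=0.040: state=(0.239, -0.075)
t=0.060: state=(0.259, -0.073)
continuing one RK4 step at a time; state shown every 10 steps (Δt=0.2):
t=0.200: state=(0.407, -0.054)
t=0.320: state=(0.546, -0.035)
next step: t=0.340: state=(0.570, -0.032) — v has crossed 0.55
linear interpolation between t=0.320 (0.54624) and t=0.340 (0.57046) → t≈0.323

t = 0.323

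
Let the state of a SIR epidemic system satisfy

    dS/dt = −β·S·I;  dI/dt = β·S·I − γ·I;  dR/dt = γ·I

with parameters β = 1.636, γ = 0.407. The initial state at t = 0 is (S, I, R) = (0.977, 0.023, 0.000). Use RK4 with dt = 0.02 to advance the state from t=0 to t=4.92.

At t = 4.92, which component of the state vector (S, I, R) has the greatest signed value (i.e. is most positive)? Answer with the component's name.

largest component: R

t=0.000: state=(0.977, 0.023, 0.000)
step 1 (dt=0.02): k1=(-0.037, 0.027, 0.009), k2=(-0.037, 0.028, 0.009), k3=(-0.037, 0.028, 0.009), k4=(-0.038, 0.028, 0.010); state += dt/6·(k1+2k2+2k3+k4)
t=0.020: state=(0.976, 0.024, 0.000)
t=0.040: state=(0.975, 0.024, 0.000)
t=0.060: state=(0.975, 0.025, 0.001)
continuing one RK4 step at a time; state shown every 10 steps (Δt=0.2):
t=0.200: state=(0.969, 0.029, 0.002)
t=0.400: state=(0.958, 0.037, 0.005)
t=0.600: state=(0.945, 0.046, 0.008)
t=0.800: state=(0.930, 0.058, 0.012)
t=1.000: state=(0.910, 0.072, 0.018)
t=1.200: state=(0.886, 0.089, 0.024)
t=1.400: state=(0.858, 0.110, 0.032)
t=1.600: state=(0.825, 0.133, 0.042)
t=1.800: state=(0.786, 0.160, 0.054)
t=2.000: state=(0.742, 0.189, 0.068)
t=2.200: state=(0.694, 0.221, 0.085)
t=2.400: state=(0.642, 0.253, 0.104)
t=2.600: state=(0.588, 0.286, 0.126)
t=2.800: state=(0.533, 0.316, 0.151)
t=3.000: state=(0.478, 0.344, 0.178)
t=3.200: state=(0.426, 0.368, 0.207)
t=3.400: state=(0.376, 0.386, 0.237)
t=3.600: state=(0.331, 0.400, 0.269)
t=3.800: state=(0.290, 0.408, 0.302)
t=4.000: state=(0.254, 0.411, 0.336)
t=4.200: state=(0.222, 0.409, 0.369)
t=4.400: state=(0.194, 0.404, 0.402)
t=4.600: state=(0.170, 0.395, 0.435)
t=4.800: state=(0.150, 0.384, 0.466)
t=4.920: state=(0.139, 0.376, 0.485)
compare at T: S=0.139, I=0.376, R=0.485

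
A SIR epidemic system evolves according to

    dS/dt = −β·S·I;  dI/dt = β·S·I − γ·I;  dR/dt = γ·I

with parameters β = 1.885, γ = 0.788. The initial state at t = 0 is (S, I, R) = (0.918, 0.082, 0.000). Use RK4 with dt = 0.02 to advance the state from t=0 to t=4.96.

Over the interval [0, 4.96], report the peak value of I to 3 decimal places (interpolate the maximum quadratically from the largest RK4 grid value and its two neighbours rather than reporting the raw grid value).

t=0.000: state=(0.918, 0.082, 0.000)
step 1 (dt=0.02): k1=(-0.142, 0.077, 0.065), k2=(-0.143, 0.078, 0.065), k3=(-0.143, 0.078, 0.065), k4=(-0.144, 0.078, 0.066); state += dt/6·(k1+2k2+2k3+k4)
t=0.020: state=(0.915, 0.084, 0.001)
t=0.040: state=(0.912, 0.085, 0.003)
t=0.060: state=(0.909, 0.087, 0.004)
continuing one RK4 step at a time; state shown every 10 steps (Δt=0.2):
t=0.200: state=(0.887, 0.098, 0.014)
t=0.400: state=(0.852, 0.117, 0.031)
t=0.600: state=(0.812, 0.136, 0.051)
t=0.800: state=(0.769, 0.157, 0.074)
t=1.000: state=(0.722, 0.178, 0.101)
t=1.200: state=(0.672, 0.197, 0.130)
t=1.400: state=(0.622, 0.215, 0.163)
t=1.600: state=(0.572, 0.230, 0.198)
t=1.800: state=(0.523, 0.242, 0.235)
t=2.000: state=(0.477, 0.249, 0.274)
t=2.200: state=(0.434, 0.253, 0.314)
t=2.400: state=(0.394, 0.252, 0.353)
t=2.600: state=(0.359, 0.248, 0.393)
t=2.800: state=(0.327, 0.241, 0.432)
t=3.000: state=(0.299, 0.232, 0.469)
t=3.200: state=(0.275, 0.221, 0.505)
t=3.400: state=(0.253, 0.208, 0.538)
t=3.600: state=(0.235, 0.195, 0.570)
t=3.800: state=(0.219, 0.182, 0.600)
t=4.000: state=(0.205, 0.168, 0.627)
t=4.200: state=(0.193, 0.155, 0.653)
t=4.400: state=(0.182, 0.142, 0.676)
t=4.600: state=(0.173, 0.129, 0.698)
t=4.800: state=(0.165, 0.118, 0.717)
t=4.960: state=(0.160, 0.109, 0.731)
largest grid value and its neighbours: I(2.260)=0.25311, I(2.280)=0.25312, I(2.300)=0.25310
parabola through these three points peaks at t≈2.277 with I≈0.25312

max I = 0.253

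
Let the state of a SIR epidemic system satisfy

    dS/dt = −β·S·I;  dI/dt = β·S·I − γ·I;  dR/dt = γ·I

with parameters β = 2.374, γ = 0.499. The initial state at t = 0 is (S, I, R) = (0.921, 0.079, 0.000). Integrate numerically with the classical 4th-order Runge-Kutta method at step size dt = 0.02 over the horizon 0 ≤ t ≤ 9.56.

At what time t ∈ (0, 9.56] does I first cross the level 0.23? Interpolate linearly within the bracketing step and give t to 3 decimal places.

t=0.000: state=(0.921, 0.079, 0.000)
step 1 (dt=0.02): k1=(-0.173, 0.133, 0.039), k2=(-0.175, 0.135, 0.040), k3=(-0.175, 0.135, 0.040), k4=(-0.178, 0.137, 0.041); state += dt/6·(k1+2k2+2k3+k4)
t=0.020: state=(0.917, 0.082, 0.001)
t=0.040: state=(0.914, 0.084, 0.002)
t=0.060: state=(0.910, 0.087, 0.002)
continuing one RK4 step at a time; state shown every 25 steps (Δt=0.5):
t=0.500: state=(0.798, 0.172, 0.030)
t=0.720: state=(0.719, 0.229, 0.052)
next step: t=0.740: state=(0.711, 0.235, 0.054) — I has crossed 0.23
linear interpolation between t=0.720 (0.22919) and t=0.740 (0.23474) → t≈0.723

t = 0.723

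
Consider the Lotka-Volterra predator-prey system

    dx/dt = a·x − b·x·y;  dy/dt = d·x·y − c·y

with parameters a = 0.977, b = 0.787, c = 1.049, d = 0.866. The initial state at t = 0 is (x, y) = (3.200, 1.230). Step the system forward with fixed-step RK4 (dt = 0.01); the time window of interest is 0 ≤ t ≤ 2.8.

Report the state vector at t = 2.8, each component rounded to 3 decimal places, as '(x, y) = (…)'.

t=0.000: state=(3.200, 1.230)
step 1 (dt=0.01): k1=(0.029, 2.118), k2=(0.002, 2.137), k3=(0.002, 2.137), k4=(-0.025, 2.155); state += dt/6·(k1+2k2+2k3+k4)
t=0.010: state=(3.200, 1.251)
t=0.020: state=(3.199, 1.273)
t=0.030: state=(3.198, 1.295)
continuing one RK4 step at a time; state shown every 10 steps (Δt=0.1):
t=0.100: state=(3.175, 1.460)
t=0.200: state=(3.089, 1.725)
t=0.300: state=(2.940, 2.018)
t=0.400: state=(2.733, 2.323)
t=0.500: state=(2.480, 2.622)
t=0.600: state=(2.200, 2.892)
t=0.700: state=(1.915, 3.112)
t=0.800: state=(1.642, 3.268)
t=0.900: state=(1.395, 3.355)
t=1.000: state=(1.179, 3.377)
t=1.100: state=(0.998, 3.340)
t=1.200: state=(0.849, 3.257)
t=1.300: state=(0.727, 3.139)
t=1.400: state=(0.630, 2.997)
t=1.500: state=(0.552, 2.840)
t=1.600: state=(0.490, 2.675)
t=1.700: state=(0.440, 2.507)
t=1.800: state=(0.401, 2.341)
t=1.900: state=(0.370, 2.180)
t=2.000: state=(0.346, 2.024)
t=2.100: state=(0.327, 1.877)
t=2.200: state=(0.313, 1.737)
t=2.300: state=(0.303, 1.607)
t=2.400: state=(0.296, 1.484)
t=2.500: state=(0.291, 1.371)
t=2.600: state=(0.290, 1.266)
t=2.700: state=(0.290, 1.169)
t=2.800: state=(0.293, 1.079)

(x, y) = (0.293, 1.079)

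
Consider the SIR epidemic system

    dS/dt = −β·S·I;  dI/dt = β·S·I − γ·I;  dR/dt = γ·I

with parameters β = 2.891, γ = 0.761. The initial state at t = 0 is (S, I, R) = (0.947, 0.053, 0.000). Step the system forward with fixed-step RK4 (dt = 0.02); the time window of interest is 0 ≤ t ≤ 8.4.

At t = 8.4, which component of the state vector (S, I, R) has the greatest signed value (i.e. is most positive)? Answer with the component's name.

largest component: R

t=0.000: state=(0.947, 0.053, 0.000)
step 1 (dt=0.02): k1=(-0.145, 0.105, 0.040), k2=(-0.148, 0.107, 0.041), k3=(-0.148, 0.107, 0.041), k4=(-0.150, 0.109, 0.042); state += dt/6·(k1+2k2+2k3+k4)
t=0.020: state=(0.944, 0.055, 0.001)
t=0.040: state=(0.941, 0.057, 0.002)
t=0.060: state=(0.938, 0.060, 0.003)
continuing one RK4 step at a time; state shown every 25 steps (Δt=0.5):
t=0.500: state=(0.834, 0.133, 0.033)
t=1.000: state=(0.629, 0.263, 0.108)
t=1.500: state=(0.393, 0.376, 0.232)
t=2.000: state=(0.222, 0.396, 0.382)
t=2.500: state=(0.129, 0.347, 0.524)
t=3.000: state=(0.082, 0.275, 0.643)
t=3.500: state=(0.058, 0.208, 0.734)
t=4.000: state=(0.045, 0.153, 0.802)
t=4.500: state=(0.037, 0.111, 0.852)
t=5.000: state=(0.032, 0.080, 0.888)
t=5.500: state=(0.029, 0.057, 0.914)
t=6.000: state=(0.027, 0.041, 0.932)
t=6.500: state=(0.026, 0.029, 0.945)
t=7.000: state=(0.025, 0.020, 0.954)
t=7.500: state=(0.025, 0.014, 0.961)
t=8.000: state=(0.024, 0.010, 0.966)
t=8.400: state=(0.024, 0.008, 0.968)
compare at T: S=0.024, I=0.008, R=0.968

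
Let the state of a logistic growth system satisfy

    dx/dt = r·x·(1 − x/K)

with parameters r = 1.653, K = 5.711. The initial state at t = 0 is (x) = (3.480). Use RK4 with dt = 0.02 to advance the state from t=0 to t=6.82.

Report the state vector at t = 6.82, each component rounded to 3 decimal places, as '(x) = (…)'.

(x) = (5.711)

t=0.000: state=(3.480)
step 1 (dt=0.02): k1=(2.247), k2=(2.239), k3=(2.239), k4=(2.230); state += dt/6·(k1+2k2+2k3+k4)
t=0.020: state=(3.525)
t=0.040: state=(3.569)
t=0.060: state=(3.613)
continuing one RK4 step at a time; state shown every 25 steps (Δt=0.5):
t=0.500: state=(4.460)
t=1.000: state=(5.087)
t=1.500: state=(5.420)
t=2.000: state=(5.580)
t=2.500: state=(5.653)
t=3.000: state=(5.685)
t=3.500: state=(5.700)
t=4.000: state=(5.706)
t=4.500: state=(5.709)
t=5.000: state=(5.710)
t=5.500: state=(5.711)
t=6.000: state=(5.711)
t=6.500: state=(5.711)
t=6.820: state=(5.711)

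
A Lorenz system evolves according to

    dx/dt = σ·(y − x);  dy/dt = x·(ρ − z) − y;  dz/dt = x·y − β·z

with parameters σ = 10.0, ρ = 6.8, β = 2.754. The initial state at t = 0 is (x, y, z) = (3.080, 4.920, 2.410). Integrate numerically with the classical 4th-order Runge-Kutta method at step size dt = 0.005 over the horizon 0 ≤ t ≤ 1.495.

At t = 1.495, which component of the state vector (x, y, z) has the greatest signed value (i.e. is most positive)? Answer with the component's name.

t=0.000: state=(3.080, 4.920, 2.410)
step 1 (dt=0.005): k1=(18.400, 8.601, 8.516), k2=(18.155, 8.715, 8.751), k3=(18.164, 8.710, 8.748), k4=(17.927, 8.818, 8.981); state += dt/6·(k1+2k2+2k3+k4)
t=0.005: state=(3.171, 4.964, 2.454)
t=0.010: state=(3.259, 5.008, 2.500)
t=0.015: state=(3.346, 5.054, 2.548)
continuing one RK4 step at a time; state shown every 10 steps (Δt=0.05):
t=0.050: state=(3.902, 5.386, 2.948)
t=0.100: state=(4.586, 5.847, 3.690)
t=0.150: state=(5.161, 6.194, 4.595)
t=0.200: state=(5.607, 6.340, 5.591)
t=0.250: state=(5.880, 6.229, 6.569)
t=0.300: state=(5.947, 5.865, 7.403)
t=0.350: state=(5.802, 5.314, 7.991)
t=0.400: state=(5.476, 4.680, 8.281)
t=0.450: state=(5.030, 4.066, 8.287)
t=0.500: state=(4.535, 3.542, 8.067)
t=0.550: state=(4.055, 3.141, 7.696)
t=0.600: state=(3.632, 2.861, 7.242)
t=0.650: state=(3.289, 2.688, 6.756)
t=0.700: state=(3.031, 2.601, 6.275)
t=0.750: state=(2.856, 2.582, 5.822)
t=0.800: state=(2.754, 2.618, 5.412)
t=0.850: state=(2.716, 2.700, 5.055)
t=0.900: state=(2.734, 2.820, 4.755)
t=0.950: state=(2.800, 2.975, 4.518)
t=1.000: state=(2.908, 3.160, 4.345)
t=1.050: state=(3.051, 3.371, 4.241)
t=1.100: state=(3.226, 3.602, 4.207)
t=1.150: state=(3.425, 3.845, 4.244)
t=1.200: state=(3.642, 4.089, 4.354)
t=1.250: state=(3.868, 4.322, 4.533)
t=1.300: state=(4.092, 4.528, 4.775)
t=1.350: state=(4.300, 4.693, 5.066)
t=1.400: state=(4.480, 4.800, 5.390)
t=1.450: state=(4.617, 4.842, 5.724)
t=1.495: state=(4.696, 4.819, 6.010)
compare at T: x=4.696, y=4.819, z=6.010

largest component: z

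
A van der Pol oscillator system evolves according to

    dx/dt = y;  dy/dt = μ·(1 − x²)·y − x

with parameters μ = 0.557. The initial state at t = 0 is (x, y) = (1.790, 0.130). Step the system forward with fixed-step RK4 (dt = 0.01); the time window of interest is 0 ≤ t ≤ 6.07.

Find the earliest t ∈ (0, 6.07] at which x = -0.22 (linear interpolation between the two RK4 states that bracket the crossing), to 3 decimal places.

t = 1.931

t=0.000: state=(1.790, 0.130)
step 1 (dt=0.01): k1=(0.130, -1.950), k2=(0.120, -1.938), k3=(0.120, -1.938), k4=(0.111, -1.927); state += dt/6·(k1+2k2+2k3+k4)
t=0.010: state=(1.791, 0.111)
t=0.020: state=(1.792, 0.091)
t=0.030: state=(1.793, 0.073)
continuing one RK4 step at a time; state shown every 20 steps (Δt=0.2):
t=0.200: state=(1.780, -0.216)
t=0.400: state=(1.709, -0.485)
t=0.600: state=(1.590, -0.701)
t=0.800: state=(1.430, -0.890)
t=1.000: state=(1.234, -1.072)
t=1.200: state=(1.001, -1.263)
t=1.400: state=(0.728, -1.474)
t=1.600: state=(0.410, -1.707)
t=1.800: state=(0.044, -1.944)
t=1.930: state=(-0.217, -2.077)
next step: t=1.940: state=(-0.238, -2.085) — x has crossed -0.22
linear interpolation between t=1.930 (-0.21734) and t=1.940 (-0.23815) → t≈1.931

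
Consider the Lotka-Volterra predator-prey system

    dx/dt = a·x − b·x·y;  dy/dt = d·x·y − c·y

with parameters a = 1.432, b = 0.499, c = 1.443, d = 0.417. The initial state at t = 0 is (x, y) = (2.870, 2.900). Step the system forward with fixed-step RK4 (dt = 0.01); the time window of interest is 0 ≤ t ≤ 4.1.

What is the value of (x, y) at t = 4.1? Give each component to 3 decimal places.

t=0.000: state=(2.870, 2.900)
step 1 (dt=0.01): k1=(-0.043, -0.714), k2=(-0.038, -0.713), k3=(-0.038, -0.713), k4=(-0.033, -0.713); state += dt/6·(k1+2k2+2k3+k4)
t=0.010: state=(2.870, 2.893)
t=0.020: state=(2.869, 2.886)
t=0.030: state=(2.869, 2.879)
continuing one RK4 step at a time; state shown every 20 steps (Δt=0.2):
t=0.200: state=(2.881, 2.761)
t=0.400: state=(2.932, 2.636)
t=0.600: state=(3.017, 2.531)
t=0.800: state=(3.134, 2.450)
t=1.000: state=(3.278, 2.398)
t=1.200: state=(3.440, 2.378)
t=1.400: state=(3.612, 2.391)
t=1.600: state=(3.781, 2.438)
t=1.800: state=(3.932, 2.521)
t=2.000: state=(4.049, 2.635)
t=2.200: state=(4.116, 2.777)
t=2.400: state=(4.122, 2.935)
t=2.600: state=(4.063, 3.095)
t=2.800: state=(3.943, 3.240)
t=3.000: state=(3.778, 3.351)
t=3.200: state=(3.588, 3.414)
t=3.400: state=(3.395, 3.422)
t=3.600: state=(3.219, 3.378)
t=3.800: state=(3.072, 3.290)
t=4.000: state=(2.963, 3.170)
t=4.100: state=(2.924, 3.102)

(x, y) = (2.924, 3.102)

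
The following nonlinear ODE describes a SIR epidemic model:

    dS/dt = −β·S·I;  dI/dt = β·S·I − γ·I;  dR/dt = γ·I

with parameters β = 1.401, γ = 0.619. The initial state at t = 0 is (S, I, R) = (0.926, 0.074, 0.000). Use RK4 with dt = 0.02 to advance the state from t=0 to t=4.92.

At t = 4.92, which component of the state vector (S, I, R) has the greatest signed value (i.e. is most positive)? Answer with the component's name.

t=0.000: state=(0.926, 0.074, 0.000)
step 1 (dt=0.02): k1=(-0.096, 0.050, 0.046), k2=(-0.097, 0.050, 0.046), k3=(-0.097, 0.050, 0.046), k4=(-0.097, 0.051, 0.046); state += dt/6·(k1+2k2+2k3+k4)
t=0.020: state=(0.924, 0.075, 0.001)
t=0.040: state=(0.922, 0.076, 0.002)
t=0.060: state=(0.920, 0.077, 0.003)
continuing one RK4 step at a time; state shown every 10 steps (Δt=0.2):
t=0.200: state=(0.906, 0.085, 0.010)
t=0.400: state=(0.883, 0.096, 0.021)
t=0.600: state=(0.858, 0.108, 0.034)
t=0.800: state=(0.831, 0.121, 0.048)
t=1.000: state=(0.802, 0.135, 0.064)
t=1.200: state=(0.771, 0.148, 0.081)
t=1.400: state=(0.738, 0.162, 0.100)
t=1.600: state=(0.704, 0.175, 0.121)
t=1.800: state=(0.669, 0.187, 0.144)
t=2.000: state=(0.634, 0.199, 0.167)
t=2.200: state=(0.599, 0.209, 0.193)
t=2.400: state=(0.564, 0.217, 0.219)
t=2.600: state=(0.530, 0.223, 0.246)
t=2.800: state=(0.498, 0.228, 0.274)
t=3.000: state=(0.467, 0.231, 0.303)
t=3.200: state=(0.437, 0.231, 0.331)
t=3.400: state=(0.410, 0.230, 0.360)
t=3.600: state=(0.385, 0.227, 0.388)
t=3.800: state=(0.361, 0.223, 0.416)
t=4.000: state=(0.340, 0.217, 0.443)
t=4.200: state=(0.320, 0.210, 0.470)
t=4.400: state=(0.302, 0.203, 0.495)
t=4.600: state=(0.285, 0.195, 0.520)
t=4.800: state=(0.271, 0.186, 0.544)
t=4.920: state=(0.262, 0.180, 0.557)
compare at T: S=0.262, I=0.180, R=0.557

largest component: R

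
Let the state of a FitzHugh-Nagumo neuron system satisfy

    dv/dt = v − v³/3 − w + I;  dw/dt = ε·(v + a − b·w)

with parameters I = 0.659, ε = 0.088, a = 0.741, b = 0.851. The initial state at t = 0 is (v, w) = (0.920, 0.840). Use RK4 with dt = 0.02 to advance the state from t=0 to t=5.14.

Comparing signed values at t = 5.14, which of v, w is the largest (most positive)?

t=0.000: state=(0.920, 0.840)
step 1 (dt=0.02): k1=(0.479, 0.083), k2=(0.479, 0.084), k3=(0.479, 0.084), k4=(0.479, 0.084); state += dt/6·(k1+2k2+2k3+k4)
t=0.020: state=(0.930, 0.842)
t=0.040: state=(0.939, 0.843)
t=0.060: state=(0.949, 0.845)
continuing one RK4 step at a time; state shown every 10 steps (Δt=0.2):
t=0.200: state=(1.015, 0.857)
t=0.400: state=(1.106, 0.876)
t=0.600: state=(1.189, 0.896)
t=0.800: state=(1.262, 0.917)
t=1.000: state=(1.322, 0.939)
t=1.200: state=(1.371, 0.962)
t=1.400: state=(1.407, 0.984)
t=1.600: state=(1.432, 1.008)
t=1.800: state=(1.449, 1.031)
t=2.000: state=(1.458, 1.054)
t=2.200: state=(1.461, 1.077)
t=2.400: state=(1.460, 1.099)
t=2.600: state=(1.455, 1.121)
t=2.800: state=(1.447, 1.143)
t=3.000: state=(1.436, 1.164)
t=3.200: state=(1.424, 1.184)
t=3.400: state=(1.411, 1.205)
t=3.600: state=(1.396, 1.224)
t=3.800: state=(1.380, 1.243)
t=4.000: state=(1.364, 1.262)
t=4.200: state=(1.347, 1.279)
t=4.400: state=(1.329, 1.297)
t=4.600: state=(1.310, 1.313)
t=4.800: state=(1.291, 1.330)
t=5.000: state=(1.272, 1.345)
t=5.140: state=(1.257, 1.356)
compare at T: v=1.257, w=1.356

largest component: w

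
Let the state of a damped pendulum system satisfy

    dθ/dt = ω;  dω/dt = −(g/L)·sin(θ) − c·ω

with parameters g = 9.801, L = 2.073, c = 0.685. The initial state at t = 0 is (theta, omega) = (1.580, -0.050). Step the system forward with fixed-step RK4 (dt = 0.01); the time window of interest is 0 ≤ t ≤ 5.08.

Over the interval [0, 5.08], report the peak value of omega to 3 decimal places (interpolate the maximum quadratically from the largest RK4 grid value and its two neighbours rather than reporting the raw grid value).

t=0.000: state=(1.580, -0.050)
step 1 (dt=0.01): k1=(-0.050, -4.693), k2=(-0.073, -4.677), k3=(-0.073, -4.677), k4=(-0.097, -4.661); state += dt/6·(k1+2k2+2k3+k4)
t=0.010: state=(1.579, -0.097)
t=0.020: state=(1.578, -0.143)
t=0.030: state=(1.576, -0.189)
continuing one RK4 step at a time; state shown every 20 steps (Δt=0.2):
t=0.200: state=(1.480, -0.927)
t=0.400: state=(1.218, -1.669)
t=0.600: state=(0.826, -2.207)
t=0.800: state=(0.358, -2.411)
t=1.000: state=(-0.111, -2.203)
t=1.200: state=(-0.500, -1.645)
t=1.400: state=(-0.757, -0.906)
t=1.600: state=(-0.861, -0.143)
t=1.800: state=(-0.819, 0.540)
t=2.000: state=(-0.655, 1.069)
t=2.200: state=(-0.406, 1.380)
t=2.400: state=(-0.121, 1.430)
t=2.600: state=(0.149, 1.229)
t=2.800: state=(0.358, 0.843)
t=3.000: state=(0.480, 0.368)
t=3.200: state=(0.506, -0.104)
t=3.400: state=(0.444, -0.499)
t=3.600: state=(0.315, -0.765)
t=3.800: state=(0.149, -0.869)
t=4.000: state=(-0.022, -0.811)
t=4.200: state=(-0.167, -0.620)
t=4.400: state=(-0.264, -0.347)
t=4.600: state=(-0.304, -0.050)
t=4.800: state=(-0.286, 0.217)
t=5.000: state=(-0.222, 0.414)
t=5.080: state=(-0.187, 0.466)
largest grid value and its neighbours: omega(2.330)=1.44299, omega(2.340)=1.44316, omega(2.350)=1.44266
parabola through these three points peaks at t≈2.337 with omega≈1.44318

max omega = 1.443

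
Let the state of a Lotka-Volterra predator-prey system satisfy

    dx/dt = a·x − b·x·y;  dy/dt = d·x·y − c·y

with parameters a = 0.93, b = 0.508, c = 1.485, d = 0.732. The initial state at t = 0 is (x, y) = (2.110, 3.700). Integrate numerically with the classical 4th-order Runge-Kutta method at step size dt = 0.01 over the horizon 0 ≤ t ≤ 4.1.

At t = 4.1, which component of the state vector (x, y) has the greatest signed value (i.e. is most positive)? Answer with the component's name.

largest component: x

t=0.000: state=(2.110, 3.700)
step 1 (dt=0.01): k1=(-2.004, 0.220), k2=(-1.995, 0.193), k3=(-1.995, 0.193), k4=(-1.987, 0.166); state += dt/6·(k1+2k2+2k3+k4)
t=0.010: state=(2.090, 3.702)
t=0.020: state=(2.070, 3.703)
t=0.030: state=(2.051, 3.704)
continuing one RK4 step at a time; state shown every 20 steps (Δt=0.2):
t=0.200: state=(1.747, 3.643)
t=0.400: state=(1.468, 3.421)
t=0.600: state=(1.269, 3.103)
t=0.800: state=(1.135, 2.748)
t=1.000: state=(1.053, 2.395)
t=1.200: state=(1.011, 2.069)
t=1.400: state=(1.002, 1.781)
t=1.600: state=(1.020, 1.534)
t=1.800: state=(1.063, 1.327)
t=2.000: state=(1.129, 1.157)
t=2.200: state=(1.217, 1.021)
t=2.400: state=(1.329, 0.914)
t=2.600: state=(1.465, 0.833)
t=2.800: state=(1.627, 0.776)
t=3.000: state=(1.814, 0.741)
t=3.200: state=(2.028, 0.729)
t=3.400: state=(2.268, 0.742)
t=3.600: state=(2.528, 0.783)
t=3.800: state=(2.802, 0.859)
t=4.000: state=(3.075, 0.982)
t=4.100: state=(3.204, 1.065)
compare at T: x=3.204, y=1.065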